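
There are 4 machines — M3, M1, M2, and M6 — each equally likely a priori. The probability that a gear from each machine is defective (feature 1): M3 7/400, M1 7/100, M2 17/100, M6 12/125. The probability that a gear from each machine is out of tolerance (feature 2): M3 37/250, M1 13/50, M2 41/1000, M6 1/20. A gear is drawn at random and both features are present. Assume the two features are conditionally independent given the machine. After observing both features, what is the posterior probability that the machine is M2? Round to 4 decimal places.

With a uniform prior (1/4 each), posterior ∝ likelihood:
  M3: 0.0175 × 0.148 = 0.00259
  M1: 0.07 × 0.26 = 0.0182
  M2: 0.17 × 0.041 = 0.00697
  M6: 0.096 × 0.05 = 0.0048
Total = 0.03256.
P(M2 | evidence) = 0.00697 / 0.03256 ≈ 0.2141.

0.2141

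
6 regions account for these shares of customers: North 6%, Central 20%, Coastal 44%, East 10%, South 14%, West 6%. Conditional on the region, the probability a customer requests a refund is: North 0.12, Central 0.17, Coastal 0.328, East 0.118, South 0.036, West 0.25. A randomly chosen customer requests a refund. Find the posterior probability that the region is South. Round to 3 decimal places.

Compute prior × likelihood for every hypothesis:
  North: 0.06 × 0.12 = 0.0072
  Central: 0.2 × 0.17 = 0.034
  Coastal: 0.44 × 0.328 = 0.14432
  East: 0.1 × 0.118 = 0.0118
  South: 0.14 × 0.036 = 0.00504
  West: 0.06 × 0.25 = 0.015
Normalizing constant = 0.21736.
P(South | evidence) = 0.00504 / 0.21736 ≈ 0.023.

0.023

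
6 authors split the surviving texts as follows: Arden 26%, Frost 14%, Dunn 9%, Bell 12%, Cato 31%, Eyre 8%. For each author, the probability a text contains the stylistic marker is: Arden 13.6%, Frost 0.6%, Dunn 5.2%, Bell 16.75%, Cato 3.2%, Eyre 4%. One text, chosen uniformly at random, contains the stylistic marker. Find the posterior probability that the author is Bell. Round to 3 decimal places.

Prior × likelihood for each hypothesis:
  Arden: 0.26 × 0.136 = 0.03536
  Frost: 0.14 × 0.006 = 0.00084
  Dunn: 0.09 × 0.052 = 0.00468
  Bell: 0.12 × 0.1675 = 0.0201
  Cato: 0.31 × 0.032 = 0.00992
  Eyre: 0.08 × 0.04 = 0.0032
Normalizing constant = 0.0741.
P(Bell | evidence) = 0.0201 / 0.0741 ≈ 0.271.

0.271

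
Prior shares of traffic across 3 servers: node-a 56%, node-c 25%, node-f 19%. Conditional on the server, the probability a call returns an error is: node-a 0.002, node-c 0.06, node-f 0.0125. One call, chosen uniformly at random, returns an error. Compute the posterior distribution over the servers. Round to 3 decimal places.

node-a 0.061, node-c 0.811, node-f 0.128

Unnormalized posteriors (prior × likelihood):
  node-a: 0.56 × 0.002 = 0.00112
  node-c: 0.25 × 0.06 = 0.015
  node-f: 0.19 × 0.0125 = 0.002375
Normalizing constant = 0.018495.
P(node-a | error) = 0.00112/0.018495 ≈ 0.061
P(node-c | error) = 0.015/0.018495 ≈ 0.811
P(node-f | error) = 0.002375/0.018495 ≈ 0.128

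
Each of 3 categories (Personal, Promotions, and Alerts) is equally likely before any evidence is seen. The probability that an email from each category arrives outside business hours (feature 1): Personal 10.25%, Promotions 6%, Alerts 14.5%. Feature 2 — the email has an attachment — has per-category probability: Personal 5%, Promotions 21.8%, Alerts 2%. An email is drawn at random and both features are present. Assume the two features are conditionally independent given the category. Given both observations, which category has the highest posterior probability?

Promotions

With a uniform prior (1/3 each), posterior ∝ likelihood:
  Personal: 0.1025 × 0.05 = 0.005125
  Promotions: 0.06 × 0.218 = 0.01308
  Alerts: 0.145 × 0.02 = 0.0029
Normalizing constant = 0.021105.
Largest term belongs to Promotions, so Promotions is most probable.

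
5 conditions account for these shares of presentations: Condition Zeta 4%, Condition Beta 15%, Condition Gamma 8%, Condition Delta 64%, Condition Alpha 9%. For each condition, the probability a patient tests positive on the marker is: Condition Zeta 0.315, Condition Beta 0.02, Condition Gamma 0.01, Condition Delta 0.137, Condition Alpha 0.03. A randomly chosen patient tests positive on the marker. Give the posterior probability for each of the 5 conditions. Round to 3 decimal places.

Condition Zeta 0.118, Condition Beta 0.028, Condition Gamma 0.007, Condition Delta 0.821, Condition Alpha 0.025

By Bayes' rule, posterior ∝ prior × likelihood:
  Condition Zeta: 0.04 × 0.315 = 0.0126
  Condition Beta: 0.15 × 0.02 = 0.003
  Condition Gamma: 0.08 × 0.01 = 0.0008
  Condition Delta: 0.64 × 0.137 = 0.08768
  Condition Alpha: 0.09 × 0.03 = 0.0027
Total = 0.10678.
P(Condition Zeta | marker-positive) = 0.0126/0.10678 ≈ 0.118
P(Condition Beta | marker-positive) = 0.003/0.10678 ≈ 0.028
P(Condition Gamma | marker-positive) = 0.0008/0.10678 ≈ 0.007
P(Condition Delta | marker-positive) = 0.08768/0.10678 ≈ 0.821
P(Condition Alpha | marker-positive) = 0.0027/0.10678 ≈ 0.025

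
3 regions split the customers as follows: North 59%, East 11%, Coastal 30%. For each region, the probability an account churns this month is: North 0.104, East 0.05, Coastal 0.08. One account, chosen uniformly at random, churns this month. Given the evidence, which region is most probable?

North

Compute prior × likelihood for every hypothesis:
  North: 0.59 × 0.104 = 0.06136
  East: 0.11 × 0.05 = 0.0055
  Coastal: 0.3 × 0.08 = 0.024
Normalizing constant = 0.09086.
Largest term belongs to North, so North is most probable.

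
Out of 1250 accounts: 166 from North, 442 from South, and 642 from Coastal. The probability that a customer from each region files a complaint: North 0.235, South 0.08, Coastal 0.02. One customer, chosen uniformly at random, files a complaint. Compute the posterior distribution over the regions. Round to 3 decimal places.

North 0.447, South 0.405, Coastal 0.147

Prior × likelihood for each hypothesis:
  North: 0.1328 × 0.235 = 0.031208
  South: 0.3536 × 0.08 = 0.028288
  Coastal: 0.5136 × 0.02 = 0.010272
Normalizing constant = 0.069768.
P(North | complaint) = 0.031208/0.069768 ≈ 0.447
P(South | complaint) = 0.028288/0.069768 ≈ 0.405
P(Coastal | complaint) = 0.010272/0.069768 ≈ 0.147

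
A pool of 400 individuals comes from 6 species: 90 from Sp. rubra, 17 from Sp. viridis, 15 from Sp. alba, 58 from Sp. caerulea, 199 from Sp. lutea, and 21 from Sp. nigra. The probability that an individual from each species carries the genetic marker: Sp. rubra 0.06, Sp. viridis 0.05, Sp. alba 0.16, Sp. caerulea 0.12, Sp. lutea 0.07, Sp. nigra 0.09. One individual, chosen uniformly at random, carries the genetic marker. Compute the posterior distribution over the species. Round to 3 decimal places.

Sp. rubra 0.172, Sp. viridis 0.027, Sp. alba 0.076, Sp. caerulea 0.221, Sp. lutea 0.443, Sp. nigra 0.060

Unnormalized posteriors (prior × likelihood):
  Sp. rubra: 0.225 × 0.06 = 0.0135
  Sp. viridis: 0.0425 × 0.05 = 0.002125
  Sp. alba: 0.0375 × 0.16 = 0.006
  Sp. caerulea: 0.145 × 0.12 = 0.0174
  Sp. lutea: 0.4975 × 0.07 = 0.034825
  Sp. nigra: 0.0525 × 0.09 = 0.004725
Sum = 0.078575.
P(Sp. rubra | marker) = 0.0135/0.078575 ≈ 0.172
P(Sp. viridis | marker) = 0.002125/0.078575 ≈ 0.027
P(Sp. alba | marker) = 0.006/0.078575 ≈ 0.076
P(Sp. caerulea | marker) = 0.0174/0.078575 ≈ 0.221
P(Sp. lutea | marker) = 0.034825/0.078575 ≈ 0.443
P(Sp. nigra | marker) = 0.004725/0.078575 ≈ 0.060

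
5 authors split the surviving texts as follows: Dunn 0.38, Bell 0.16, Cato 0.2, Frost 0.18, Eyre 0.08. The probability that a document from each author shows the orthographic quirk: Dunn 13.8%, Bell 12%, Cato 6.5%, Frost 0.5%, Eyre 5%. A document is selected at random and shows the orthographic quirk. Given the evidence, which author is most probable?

Prior × likelihood for each hypothesis:
  Dunn: 0.38 × 0.138 = 0.05244
  Bell: 0.16 × 0.12 = 0.0192
  Cato: 0.2 × 0.065 = 0.013
  Frost: 0.18 × 0.005 = 0.0009
  Eyre: 0.08 × 0.05 = 0.004
Normalizing constant = 0.08954.
Largest term belongs to Dunn, so Dunn is most probable.

Dunn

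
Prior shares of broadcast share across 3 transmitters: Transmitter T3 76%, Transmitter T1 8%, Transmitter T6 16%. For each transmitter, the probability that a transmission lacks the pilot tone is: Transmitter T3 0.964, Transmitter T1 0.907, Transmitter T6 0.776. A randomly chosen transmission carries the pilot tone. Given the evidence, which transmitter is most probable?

Taking complements, P(pilot | each) = Transmitter T3 0.036, Transmitter T1 0.093, Transmitter T6 0.224.
Prior × likelihood for each hypothesis:
  Transmitter T3: 0.76 × 0.036 = 0.02736
  Transmitter T1: 0.08 × 0.093 = 0.00744
  Transmitter T6: 0.16 × 0.224 = 0.03584
Normalizing constant = 0.07064.
Largest term belongs to Transmitter T6, so Transmitter T6 is most probable.

Transmitter T6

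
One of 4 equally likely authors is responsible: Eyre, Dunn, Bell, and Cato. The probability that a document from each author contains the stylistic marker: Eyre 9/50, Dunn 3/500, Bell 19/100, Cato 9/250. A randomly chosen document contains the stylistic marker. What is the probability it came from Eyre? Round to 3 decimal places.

0.437

Since the prior is uniform, the posterior is proportional to the likelihood:
  Eyre: 0.18
  Dunn: 0.006
  Bell: 0.19
  Cato: 0.036
Sum = 0.412.
P(Eyre | evidence) = 0.18 / 0.412 ≈ 0.437.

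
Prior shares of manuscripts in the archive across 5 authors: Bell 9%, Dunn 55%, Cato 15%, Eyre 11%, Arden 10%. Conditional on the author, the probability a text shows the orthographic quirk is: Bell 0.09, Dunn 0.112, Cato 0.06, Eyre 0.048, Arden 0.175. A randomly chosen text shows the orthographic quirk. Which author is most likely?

Dunn

Unnormalized posteriors (prior × likelihood):
  Bell: 0.09 × 0.09 = 0.0081
  Dunn: 0.55 × 0.112 = 0.0616
  Cato: 0.15 × 0.06 = 0.009
  Eyre: 0.11 × 0.048 = 0.00528
  Arden: 0.1 × 0.175 = 0.0175
Total = 0.10148.
Largest term belongs to Dunn, so Dunn is most probable.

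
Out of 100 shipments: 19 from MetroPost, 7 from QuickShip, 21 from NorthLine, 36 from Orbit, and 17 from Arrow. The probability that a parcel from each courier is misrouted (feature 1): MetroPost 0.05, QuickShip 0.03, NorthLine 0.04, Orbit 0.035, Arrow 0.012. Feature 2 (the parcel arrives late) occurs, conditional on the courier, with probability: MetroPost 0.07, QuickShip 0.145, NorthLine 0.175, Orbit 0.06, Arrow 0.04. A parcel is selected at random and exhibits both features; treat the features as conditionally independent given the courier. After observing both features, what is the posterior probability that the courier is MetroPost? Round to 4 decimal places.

Prior × likelihood for each hypothesis:
  MetroPost: 0.19 × 0.05 × 0.07 = 0.000665
  QuickShip: 0.07 × 0.03 × 0.145 = 0.0003045
  NorthLine: 0.21 × 0.04 × 0.175 = 0.00147
  Orbit: 0.36 × 0.035 × 0.06 = 0.000756
  Arrow: 0.17 × 0.012 × 0.04 = 0.0000816
Normalizing constant = 0.0032771.
P(MetroPost | evidence) = 0.000665 / 0.0032771 ≈ 0.2029.

0.2029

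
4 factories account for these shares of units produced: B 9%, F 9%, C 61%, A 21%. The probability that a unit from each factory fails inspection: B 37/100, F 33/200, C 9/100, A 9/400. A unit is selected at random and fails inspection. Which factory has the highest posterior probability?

C

By Bayes' rule, posterior ∝ prior × likelihood:
  B: 0.09 × 0.37 = 0.0333
  F: 0.09 × 0.165 = 0.01485
  C: 0.61 × 0.09 = 0.0549
  A: 0.21 × 0.0225 = 0.004725
Normalizing constant = 0.107775.
Largest term belongs to C, so C is most probable.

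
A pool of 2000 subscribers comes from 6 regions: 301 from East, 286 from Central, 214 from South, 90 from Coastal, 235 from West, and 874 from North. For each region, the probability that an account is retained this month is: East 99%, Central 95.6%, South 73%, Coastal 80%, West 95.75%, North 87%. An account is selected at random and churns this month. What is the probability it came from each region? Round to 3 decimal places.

East 0.014, Central 0.059, South 0.269, Coastal 0.084, West 0.046, North 0.529

Taking complements, P(churn | each) = East 0.01, Central 0.044, South 0.27, Coastal 0.2, West 0.0425, North 0.13.
Prior × likelihood for each hypothesis:
  East: 0.1505 × 0.01 = 0.001505
  Central: 0.143 × 0.044 = 0.006292
  South: 0.107 × 0.27 = 0.02889
  Coastal: 0.045 × 0.2 = 0.009
  West: 0.1175 × 0.0425 = 0.00499375
  North: 0.437 × 0.13 = 0.05681
Total = 0.10749075.
P(East | churn) = 0.001505/0.10749075 ≈ 0.014
P(Central | churn) = 0.006292/0.10749075 ≈ 0.059
P(South | churn) = 0.02889/0.10749075 ≈ 0.269
P(Coastal | churn) = 0.009/0.10749075 ≈ 0.084
P(West | churn) = 0.00499375/0.10749075 ≈ 0.046
P(North | churn) = 0.05681/0.10749075 ≈ 0.529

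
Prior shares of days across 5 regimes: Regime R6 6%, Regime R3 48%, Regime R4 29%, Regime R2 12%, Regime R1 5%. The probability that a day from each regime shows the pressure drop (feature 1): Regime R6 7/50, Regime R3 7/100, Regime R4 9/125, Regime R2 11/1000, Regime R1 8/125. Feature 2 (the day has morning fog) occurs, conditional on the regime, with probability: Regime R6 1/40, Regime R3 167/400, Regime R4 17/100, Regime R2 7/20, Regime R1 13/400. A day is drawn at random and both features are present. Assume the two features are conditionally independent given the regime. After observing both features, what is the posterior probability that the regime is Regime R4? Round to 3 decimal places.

0.193

Compute prior × likelihood for every hypothesis:
  Regime R6: 0.06 × 0.14 × 0.025 = 0.00021
  Regime R3: 0.48 × 0.07 × 0.4175 = 0.014028
  Regime R4: 0.29 × 0.072 × 0.17 = 0.0035496
  Regime R2: 0.12 × 0.011 × 0.35 = 0.000462
  Regime R1: 0.05 × 0.064 × 0.0325 = 0.000104
Total = 0.0183536.
P(Regime R4 | evidence) = 0.0035496 / 0.0183536 ≈ 0.193.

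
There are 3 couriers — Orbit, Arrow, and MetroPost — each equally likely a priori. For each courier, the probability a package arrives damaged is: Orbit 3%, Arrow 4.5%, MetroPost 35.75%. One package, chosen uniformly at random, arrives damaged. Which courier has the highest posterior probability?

With a uniform prior (1/3 each), posterior ∝ likelihood:
  Orbit: 0.03
  Arrow: 0.045
  MetroPost: 0.3575
Sum = 0.4325.
Largest term belongs to MetroPost, so MetroPost is most probable.

MetroPost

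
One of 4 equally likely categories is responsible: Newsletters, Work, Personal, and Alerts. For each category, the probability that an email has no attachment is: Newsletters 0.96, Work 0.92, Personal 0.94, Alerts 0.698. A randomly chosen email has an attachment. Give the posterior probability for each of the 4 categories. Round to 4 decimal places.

Newsletters 0.0830, Work 0.1660, Personal 0.1245, Alerts 0.6266

Taking complements, P(attachment | each) = Newsletters 0.04, Work 0.08, Personal 0.06, Alerts 0.302.
With a uniform prior (1/4 each), posterior ∝ likelihood:
  Newsletters: 0.04
  Work: 0.08
  Personal: 0.06
  Alerts: 0.302
Normalizing constant = 0.482.
P(Newsletters | attachment) = 0.04/0.482 ≈ 0.0830
P(Work | attachment) = 0.08/0.482 ≈ 0.1660
P(Personal | attachment) = 0.06/0.482 ≈ 0.1245
P(Alerts | attachment) = 0.302/0.482 ≈ 0.6266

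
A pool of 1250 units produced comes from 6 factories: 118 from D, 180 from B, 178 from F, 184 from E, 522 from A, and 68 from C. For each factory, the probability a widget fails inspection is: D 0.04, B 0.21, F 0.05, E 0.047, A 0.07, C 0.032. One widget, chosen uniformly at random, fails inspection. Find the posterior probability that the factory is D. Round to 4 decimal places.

Prior × likelihood for each hypothesis:
  D: 0.0944 × 0.04 = 0.003776
  B: 0.144 × 0.21 = 0.03024
  F: 0.1424 × 0.05 = 0.00712
  E: 0.1472 × 0.047 = 0.0069184
  A: 0.4176 × 0.07 = 0.029232
  C: 0.0544 × 0.032 = 0.0017408
Sum = 0.0790272.
P(D | evidence) = 0.003776 / 0.0790272 ≈ 0.0478.

0.0478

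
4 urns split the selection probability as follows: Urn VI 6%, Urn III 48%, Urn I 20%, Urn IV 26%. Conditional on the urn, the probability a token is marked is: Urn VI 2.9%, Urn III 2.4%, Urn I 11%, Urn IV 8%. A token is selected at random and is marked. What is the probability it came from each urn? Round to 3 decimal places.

Compute prior × likelihood for every hypothesis:
  Urn VI: 0.06 × 0.029 = 0.00174
  Urn III: 0.48 × 0.024 = 0.01152
  Urn I: 0.2 × 0.11 = 0.022
  Urn IV: 0.26 × 0.08 = 0.0208
Sum = 0.05606.
P(Urn VI | marked) = 0.00174/0.05606 ≈ 0.031
P(Urn III | marked) = 0.01152/0.05606 ≈ 0.205
P(Urn I | marked) = 0.022/0.05606 ≈ 0.392
P(Urn IV | marked) = 0.0208/0.05606 ≈ 0.371
(Check: 0.031+0.205+0.392+0.371 = 0.999.)

Urn VI 0.031, Urn III 0.205, Urn I 0.392, Urn IV 0.371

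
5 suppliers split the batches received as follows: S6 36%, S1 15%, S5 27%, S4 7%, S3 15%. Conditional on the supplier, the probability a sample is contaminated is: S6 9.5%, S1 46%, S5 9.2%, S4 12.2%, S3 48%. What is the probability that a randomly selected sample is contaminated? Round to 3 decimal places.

0.209

Compute prior × likelihood for every hypothesis:
  S6: 0.36 × 0.095 = 0.0342
  S1: 0.15 × 0.46 = 0.069
  S5: 0.27 × 0.092 = 0.02484
  S4: 0.07 × 0.122 = 0.00854
  S3: 0.15 × 0.48 = 0.072
P(contaminated) = 0.0342 + 0.069 + 0.02484 + 0.00854 + 0.072 = 0.20858 → 0.209.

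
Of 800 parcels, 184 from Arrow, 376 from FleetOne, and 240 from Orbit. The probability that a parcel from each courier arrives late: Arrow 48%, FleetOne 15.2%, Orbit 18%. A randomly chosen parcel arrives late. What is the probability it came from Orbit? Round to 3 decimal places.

0.229

Prior × likelihood for each hypothesis:
  Arrow: 0.23 × 0.48 = 0.1104
  FleetOne: 0.47 × 0.152 = 0.07144
  Orbit: 0.3 × 0.18 = 0.054
Total = 0.23584.
P(Orbit | evidence) = 0.054 / 0.23584 ≈ 0.229.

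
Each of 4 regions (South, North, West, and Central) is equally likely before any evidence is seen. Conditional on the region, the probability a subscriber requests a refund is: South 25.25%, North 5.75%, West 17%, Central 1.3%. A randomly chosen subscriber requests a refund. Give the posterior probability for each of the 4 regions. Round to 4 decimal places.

Since the prior is uniform, the posterior is proportional to the likelihood:
  South: 0.2525
  North: 0.0575
  West: 0.17
  Central: 0.013
Normalizing constant = 0.493.
P(South | refund) = 0.2525/0.493 ≈ 0.5122
P(North | refund) = 0.0575/0.493 ≈ 0.1166
P(West | refund) = 0.17/0.493 ≈ 0.3448
P(Central | refund) = 0.013/0.493 ≈ 0.0264
(Check: 0.5122+0.1166+0.3448+0.0264 = 1.0000.)

South 0.5122, North 0.1166, West 0.3448, Central 0.0264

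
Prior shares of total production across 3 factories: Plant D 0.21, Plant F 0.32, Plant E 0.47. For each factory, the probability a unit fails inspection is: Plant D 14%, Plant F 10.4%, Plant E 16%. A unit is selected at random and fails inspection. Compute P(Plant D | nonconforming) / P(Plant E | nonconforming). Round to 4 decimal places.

0.3910

Prior × likelihood for each hypothesis:
  Plant D: 0.21 × 0.14 = 0.0294
  Plant F: 0.32 × 0.104 = 0.03328
  Plant E: 0.47 × 0.16 = 0.0752
Sum = 0.13788.
The ratio is 0.0294 / 0.0752 (the normalizer cancels) = 0.3910.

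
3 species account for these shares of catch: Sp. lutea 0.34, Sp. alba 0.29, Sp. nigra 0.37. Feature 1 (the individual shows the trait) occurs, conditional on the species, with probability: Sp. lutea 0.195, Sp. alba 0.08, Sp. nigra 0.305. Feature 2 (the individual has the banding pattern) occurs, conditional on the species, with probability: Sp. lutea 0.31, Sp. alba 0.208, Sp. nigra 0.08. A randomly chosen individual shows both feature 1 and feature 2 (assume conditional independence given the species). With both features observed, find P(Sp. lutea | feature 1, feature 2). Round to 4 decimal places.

0.5974

Compute prior × likelihood for every hypothesis:
  Sp. lutea: 0.34 × 0.195 × 0.31 = 0.020553
  Sp. alba: 0.29 × 0.08 × 0.208 = 0.0048256
  Sp. nigra: 0.37 × 0.305 × 0.08 = 0.009028
Normalizing constant = 0.0344066.
P(Sp. lutea | evidence) = 0.020553 / 0.0344066 ≈ 0.5974.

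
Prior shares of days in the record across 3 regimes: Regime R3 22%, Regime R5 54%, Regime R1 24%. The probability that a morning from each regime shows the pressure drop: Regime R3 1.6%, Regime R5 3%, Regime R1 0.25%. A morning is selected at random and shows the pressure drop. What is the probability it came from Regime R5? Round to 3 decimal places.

0.797

By Bayes' rule, posterior ∝ prior × likelihood:
  Regime R3: 0.22 × 0.016 = 0.00352
  Regime R5: 0.54 × 0.03 = 0.0162
  Regime R1: 0.24 × 0.0025 = 0.0006
Normalizing constant = 0.02032.
P(Regime R5 | evidence) = 0.0162 / 0.02032 ≈ 0.797.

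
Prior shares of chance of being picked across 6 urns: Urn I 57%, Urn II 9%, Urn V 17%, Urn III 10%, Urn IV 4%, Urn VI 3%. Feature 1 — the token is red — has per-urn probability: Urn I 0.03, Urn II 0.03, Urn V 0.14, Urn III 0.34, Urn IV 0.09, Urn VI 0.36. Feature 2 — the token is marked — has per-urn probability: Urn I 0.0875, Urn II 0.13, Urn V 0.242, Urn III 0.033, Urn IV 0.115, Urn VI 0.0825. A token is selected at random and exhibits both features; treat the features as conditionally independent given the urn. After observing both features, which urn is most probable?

Urn V

Unnormalized posteriors (prior × likelihood):
  Urn I: 0.57 × 0.03 × 0.0875 = 0.00149625
  Urn II: 0.09 × 0.03 × 0.13 = 0.000351
  Urn V: 0.17 × 0.14 × 0.242 = 0.0057596
  Urn III: 0.1 × 0.34 × 0.033 = 0.001122
  Urn IV: 0.04 × 0.09 × 0.115 = 0.000414
  Urn VI: 0.03 × 0.36 × 0.0825 = 0.000891
Normalizing constant = 0.01003385.
Largest term belongs to Urn V, so Urn V is most probable.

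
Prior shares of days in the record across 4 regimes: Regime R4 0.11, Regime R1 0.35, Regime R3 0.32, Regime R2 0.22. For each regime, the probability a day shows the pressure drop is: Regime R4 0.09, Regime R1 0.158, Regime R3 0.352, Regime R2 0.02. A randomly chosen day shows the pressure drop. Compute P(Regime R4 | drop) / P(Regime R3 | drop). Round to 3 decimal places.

0.088

By Bayes' rule, posterior ∝ prior × likelihood:
  Regime R4: 0.11 × 0.09 = 0.0099
  Regime R1: 0.35 × 0.158 = 0.0553
  Regime R3: 0.32 × 0.352 = 0.11264
  Regime R2: 0.22 × 0.02 = 0.0044
Normalizing constant = 0.18224.
The ratio is 0.0099 / 0.11264 (the normalizer cancels) = 0.088.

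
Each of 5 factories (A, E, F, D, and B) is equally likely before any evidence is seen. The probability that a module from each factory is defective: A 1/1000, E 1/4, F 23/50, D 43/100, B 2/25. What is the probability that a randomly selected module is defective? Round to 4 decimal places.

Since the prior is uniform, the posterior is proportional to the likelihood:
  A: 0.001
  E: 0.25
  F: 0.46
  D: 0.43
  B: 0.08
P(defective) = (1/5) × (0.001 + 0.25 + 0.46 + 0.43 + 0.08) = 1.221/5 ≈ 0.2442.

0.2442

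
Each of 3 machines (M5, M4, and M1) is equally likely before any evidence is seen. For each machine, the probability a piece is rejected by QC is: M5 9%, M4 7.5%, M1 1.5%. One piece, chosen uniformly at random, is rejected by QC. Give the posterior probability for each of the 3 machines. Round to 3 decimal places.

M5 0.500, M4 0.417, M1 0.083

With a uniform prior (1/3 each), posterior ∝ likelihood:
  M5: 0.09
  M4: 0.075
  M1: 0.015
Total = 0.18.
P(M5 | rejected) = 0.09/0.18 ≈ 0.500
P(M4 | rejected) = 0.075/0.18 ≈ 0.417
P(M1 | rejected) = 0.015/0.18 ≈ 0.083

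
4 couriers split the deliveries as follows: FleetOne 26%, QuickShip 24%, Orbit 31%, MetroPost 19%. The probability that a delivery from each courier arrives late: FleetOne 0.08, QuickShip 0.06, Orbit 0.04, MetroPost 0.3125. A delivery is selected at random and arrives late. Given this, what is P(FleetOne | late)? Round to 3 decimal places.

Compute prior × likelihood for every hypothesis:
  FleetOne: 0.26 × 0.08 = 0.0208
  QuickShip: 0.24 × 0.06 = 0.0144
  Orbit: 0.31 × 0.04 = 0.0124
  MetroPost: 0.19 × 0.3125 = 0.059375
Normalizing constant = 0.106975.
P(FleetOne | evidence) = 0.0208 / 0.106975 ≈ 0.194.

0.194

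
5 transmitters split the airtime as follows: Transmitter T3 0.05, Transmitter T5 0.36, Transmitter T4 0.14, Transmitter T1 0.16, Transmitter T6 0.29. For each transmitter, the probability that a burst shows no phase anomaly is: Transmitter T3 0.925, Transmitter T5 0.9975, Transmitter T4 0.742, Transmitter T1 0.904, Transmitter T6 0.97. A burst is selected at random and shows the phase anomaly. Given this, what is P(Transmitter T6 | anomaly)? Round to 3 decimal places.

0.134

Taking complements, P(anomaly | each) = Transmitter T3 0.075, Transmitter T5 0.0025, Transmitter T4 0.258, Transmitter T1 0.096, Transmitter T6 0.03.
By Bayes' rule, posterior ∝ prior × likelihood:
  Transmitter T3: 0.05 × 0.075 = 0.00375
  Transmitter T5: 0.36 × 0.0025 = 0.0009
  Transmitter T4: 0.14 × 0.258 = 0.03612
  Transmitter T1: 0.16 × 0.096 = 0.01536
  Transmitter T6: 0.29 × 0.03 = 0.0087
Total = 0.06483.
P(Transmitter T6 | evidence) = 0.0087 / 0.06483 ≈ 0.134.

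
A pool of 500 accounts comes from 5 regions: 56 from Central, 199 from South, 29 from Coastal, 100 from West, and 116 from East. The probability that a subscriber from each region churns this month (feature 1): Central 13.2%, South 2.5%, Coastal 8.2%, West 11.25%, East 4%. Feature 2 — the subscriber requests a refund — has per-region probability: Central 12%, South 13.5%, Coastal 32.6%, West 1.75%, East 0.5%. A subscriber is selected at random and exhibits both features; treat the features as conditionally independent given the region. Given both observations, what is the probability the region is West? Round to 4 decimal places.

Compute prior × likelihood for every hypothesis:
  Central: 0.112 × 0.132 × 0.12 = 0.00177408
  South: 0.398 × 0.025 × 0.135 = 0.00134325
  Coastal: 0.058 × 0.082 × 0.326 = 0.001550456
  West: 0.2 × 0.1125 × 0.0175 = 0.00039375
  East: 0.232 × 0.04 × 0.005 = 0.0000464
Normalizing constant = 0.005107936.
P(West | evidence) = 0.00039375 / 0.005107936 ≈ 0.0771.

0.0771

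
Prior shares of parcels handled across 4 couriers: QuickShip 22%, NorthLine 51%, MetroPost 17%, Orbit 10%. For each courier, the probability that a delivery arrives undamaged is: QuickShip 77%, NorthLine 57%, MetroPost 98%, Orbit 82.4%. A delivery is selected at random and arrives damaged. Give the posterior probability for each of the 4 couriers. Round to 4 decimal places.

QuickShip 0.1739, NorthLine 0.7539, MetroPost 0.0117, Orbit 0.0605

Taking complements, P(damaged | each) = QuickShip 0.23, NorthLine 0.43, MetroPost 0.02, Orbit 0.176.
Unnormalized posteriors (prior × likelihood):
  QuickShip: 0.22 × 0.23 = 0.0506
  NorthLine: 0.51 × 0.43 = 0.2193
  MetroPost: 0.17 × 0.02 = 0.0034
  Orbit: 0.1 × 0.176 = 0.0176
Total = 0.2909.
P(QuickShip | damaged) = 0.0506/0.2909 ≈ 0.1739
P(NorthLine | damaged) = 0.2193/0.2909 ≈ 0.7539
P(MetroPost | damaged) = 0.0034/0.2909 ≈ 0.0117
P(Orbit | damaged) = 0.0176/0.2909 ≈ 0.0605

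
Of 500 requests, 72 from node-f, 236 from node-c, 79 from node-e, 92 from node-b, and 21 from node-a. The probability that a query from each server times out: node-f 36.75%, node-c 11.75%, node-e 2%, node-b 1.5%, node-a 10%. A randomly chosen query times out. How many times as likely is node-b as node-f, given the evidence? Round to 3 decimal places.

Compute prior × likelihood for every hypothesis:
  node-f: 0.144 × 0.3675 = 0.05292
  node-c: 0.472 × 0.1175 = 0.05546
  node-e: 0.158 × 0.02 = 0.00316
  node-b: 0.184 × 0.015 = 0.00276
  node-a: 0.042 × 0.1 = 0.0042
Normalizing constant = 0.1185.
The ratio is 0.00276 / 0.05292 (the normalizer cancels) = 0.052.

0.052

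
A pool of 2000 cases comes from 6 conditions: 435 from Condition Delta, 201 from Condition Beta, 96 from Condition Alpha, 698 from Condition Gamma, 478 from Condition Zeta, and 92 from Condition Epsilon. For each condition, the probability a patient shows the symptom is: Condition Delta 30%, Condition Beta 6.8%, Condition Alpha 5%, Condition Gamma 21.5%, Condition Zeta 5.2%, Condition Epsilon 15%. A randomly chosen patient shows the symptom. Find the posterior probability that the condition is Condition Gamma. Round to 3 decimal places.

Compute prior × likelihood for every hypothesis:
  Condition Delta: 0.2175 × 0.3 = 0.06525
  Condition Beta: 0.1005 × 0.068 = 0.006834
  Condition Alpha: 0.048 × 0.05 = 0.0024
  Condition Gamma: 0.349 × 0.215 = 0.075035
  Condition Zeta: 0.239 × 0.052 = 0.012428
  Condition Epsilon: 0.046 × 0.15 = 0.0069
Total = 0.168847.
P(Condition Gamma | evidence) = 0.075035 / 0.168847 ≈ 0.444.

0.444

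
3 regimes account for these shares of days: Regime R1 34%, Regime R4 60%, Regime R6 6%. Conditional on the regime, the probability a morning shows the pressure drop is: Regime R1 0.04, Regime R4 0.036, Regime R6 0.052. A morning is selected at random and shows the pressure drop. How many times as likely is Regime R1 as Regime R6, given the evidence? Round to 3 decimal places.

4.359

Unnormalized posteriors (prior × likelihood):
  Regime R1: 0.34 × 0.04 = 0.0136
  Regime R4: 0.6 × 0.036 = 0.0216
  Regime R6: 0.06 × 0.052 = 0.00312
Total = 0.03832.
The ratio is 0.0136 / 0.00312 (the normalizer cancels) = 4.359.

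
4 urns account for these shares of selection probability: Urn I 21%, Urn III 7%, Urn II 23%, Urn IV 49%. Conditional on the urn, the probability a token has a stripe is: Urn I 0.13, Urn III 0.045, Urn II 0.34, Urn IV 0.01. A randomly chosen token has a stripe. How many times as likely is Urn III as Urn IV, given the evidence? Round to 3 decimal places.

0.643

By Bayes' rule, posterior ∝ prior × likelihood:
  Urn I: 0.21 × 0.13 = 0.0273
  Urn III: 0.07 × 0.045 = 0.00315
  Urn II: 0.23 × 0.34 = 0.0782
  Urn IV: 0.49 × 0.01 = 0.0049
Sum = 0.11355.
The ratio is 0.00315 / 0.0049 (the normalizer cancels) = 0.643.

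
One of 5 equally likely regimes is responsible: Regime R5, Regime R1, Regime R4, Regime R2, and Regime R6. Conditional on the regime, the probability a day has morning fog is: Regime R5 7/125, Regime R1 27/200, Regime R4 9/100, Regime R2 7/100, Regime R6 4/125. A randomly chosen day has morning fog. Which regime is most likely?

Since the prior is uniform, the posterior is proportional to the likelihood:
  Regime R5: 0.056
  Regime R1: 0.135
  Regime R4: 0.09
  Regime R2: 0.07
  Regime R6: 0.032
Total = 0.383.
Largest term belongs to Regime R1, so Regime R1 is most probable.

Regime R1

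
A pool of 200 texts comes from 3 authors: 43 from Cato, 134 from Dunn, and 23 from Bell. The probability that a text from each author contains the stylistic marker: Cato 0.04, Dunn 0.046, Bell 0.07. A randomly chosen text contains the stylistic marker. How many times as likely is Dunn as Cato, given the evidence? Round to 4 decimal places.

3.5837

Unnormalized posteriors (prior × likelihood):
  Cato: 0.215 × 0.04 = 0.0086
  Dunn: 0.67 × 0.046 = 0.03082
  Bell: 0.115 × 0.07 = 0.00805
Sum = 0.04747.
The ratio is 0.03082 / 0.0086 (the normalizer cancels) = 3.5837.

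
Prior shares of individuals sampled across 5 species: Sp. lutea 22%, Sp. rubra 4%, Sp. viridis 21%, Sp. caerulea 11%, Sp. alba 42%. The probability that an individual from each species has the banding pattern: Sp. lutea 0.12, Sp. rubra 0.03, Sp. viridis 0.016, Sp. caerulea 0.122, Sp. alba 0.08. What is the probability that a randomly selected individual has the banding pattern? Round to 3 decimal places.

0.078

Prior × likelihood for each hypothesis:
  Sp. lutea: 0.22 × 0.12 = 0.0264
  Sp. rubra: 0.04 × 0.03 = 0.0012
  Sp. viridis: 0.21 × 0.016 = 0.00336
  Sp. caerulea: 0.11 × 0.122 = 0.01342
  Sp. alba: 0.42 × 0.08 = 0.0336
P(banded) = 0.0264 + 0.0012 + 0.00336 + 0.01342 + 0.0336 = 0.07798 → 0.078.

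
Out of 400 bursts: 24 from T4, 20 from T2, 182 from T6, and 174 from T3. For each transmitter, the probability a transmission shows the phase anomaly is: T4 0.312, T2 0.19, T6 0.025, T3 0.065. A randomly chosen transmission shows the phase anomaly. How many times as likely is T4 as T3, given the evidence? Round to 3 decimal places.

0.662

Unnormalized posteriors (prior × likelihood):
  T4: 0.06 × 0.312 = 0.01872
  T2: 0.05 × 0.19 = 0.0095
  T6: 0.455 × 0.025 = 0.011375
  T3: 0.435 × 0.065 = 0.028275
Sum = 0.06787.
The ratio is 0.01872 / 0.028275 (the normalizer cancels) = 0.662.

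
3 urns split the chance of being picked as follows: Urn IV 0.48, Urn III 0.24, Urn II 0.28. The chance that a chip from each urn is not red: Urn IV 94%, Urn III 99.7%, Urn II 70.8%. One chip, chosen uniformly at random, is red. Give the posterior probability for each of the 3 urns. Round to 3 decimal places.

Taking complements, P(red | each) = Urn IV 0.06, Urn III 0.003, Urn II 0.292.
Compute prior × likelihood for every hypothesis:
  Urn IV: 0.48 × 0.06 = 0.0288
  Urn III: 0.24 × 0.003 = 0.00072
  Urn II: 0.28 × 0.292 = 0.08176
Total = 0.11128.
P(Urn IV | red) = 0.0288/0.11128 ≈ 0.259
P(Urn III | red) = 0.00072/0.11128 ≈ 0.006
P(Urn II | red) = 0.08176/0.11128 ≈ 0.735
(Check: 0.259+0.006+0.735 = 1.000.)

Urn IV 0.259, Urn III 0.006, Urn II 0.735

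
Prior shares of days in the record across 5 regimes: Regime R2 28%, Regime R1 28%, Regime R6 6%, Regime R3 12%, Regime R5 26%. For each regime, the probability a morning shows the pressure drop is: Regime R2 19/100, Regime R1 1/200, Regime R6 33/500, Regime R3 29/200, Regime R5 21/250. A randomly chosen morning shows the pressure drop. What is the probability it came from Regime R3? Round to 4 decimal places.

Prior × likelihood for each hypothesis:
  Regime R2: 0.28 × 0.19 = 0.0532
  Regime R1: 0.28 × 0.005 = 0.0014
  Regime R6: 0.06 × 0.066 = 0.00396
  Regime R3: 0.12 × 0.145 = 0.0174
  Regime R5: 0.26 × 0.084 = 0.02184
Total = 0.0978.
P(Regime R3 | evidence) = 0.0174 / 0.0978 ≈ 0.1779.

0.1779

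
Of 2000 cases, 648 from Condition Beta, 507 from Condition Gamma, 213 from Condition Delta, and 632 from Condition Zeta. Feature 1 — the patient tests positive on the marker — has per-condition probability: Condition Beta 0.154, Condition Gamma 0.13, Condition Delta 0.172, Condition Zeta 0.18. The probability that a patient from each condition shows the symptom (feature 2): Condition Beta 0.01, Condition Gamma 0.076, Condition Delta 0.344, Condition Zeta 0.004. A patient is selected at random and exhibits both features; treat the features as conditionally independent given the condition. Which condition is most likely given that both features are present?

Condition Delta

Compute prior × likelihood for every hypothesis:
  Condition Beta: 0.324 × 0.154 × 0.01 = 0.00049896
  Condition Gamma: 0.2535 × 0.13 × 0.076 = 0.00250458
  Condition Delta: 0.1065 × 0.172 × 0.344 = 0.006301392
  Condition Zeta: 0.316 × 0.18 × 0.004 = 0.00022752
Total = 0.009532452.
Largest term belongs to Condition Delta, so Condition Delta is most probable.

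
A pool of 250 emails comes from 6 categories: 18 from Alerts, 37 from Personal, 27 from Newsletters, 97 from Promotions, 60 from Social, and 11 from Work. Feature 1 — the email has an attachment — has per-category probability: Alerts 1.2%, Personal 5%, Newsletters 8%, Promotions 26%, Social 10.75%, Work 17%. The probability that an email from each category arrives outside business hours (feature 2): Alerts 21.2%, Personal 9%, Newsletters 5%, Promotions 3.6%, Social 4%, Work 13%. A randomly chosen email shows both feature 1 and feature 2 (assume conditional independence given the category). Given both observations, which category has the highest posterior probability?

Promotions

Compute prior × likelihood for every hypothesis:
  Alerts: 0.072 × 0.012 × 0.212 = 0.000183168
  Personal: 0.148 × 0.05 × 0.09 = 0.000666
  Newsletters: 0.108 × 0.08 × 0.05 = 0.000432
  Promotions: 0.388 × 0.26 × 0.036 = 0.00363168
  Social: 0.24 × 0.1075 × 0.04 = 0.001032
  Work: 0.044 × 0.17 × 0.13 = 0.0009724
Normalizing constant = 0.006917248.
Largest term belongs to Promotions, so Promotions is most probable.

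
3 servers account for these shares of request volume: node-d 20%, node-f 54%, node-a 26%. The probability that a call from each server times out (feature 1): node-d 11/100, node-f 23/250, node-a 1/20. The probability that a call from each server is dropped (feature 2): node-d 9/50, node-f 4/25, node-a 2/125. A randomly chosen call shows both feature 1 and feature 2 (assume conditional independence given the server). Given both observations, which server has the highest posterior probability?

Unnormalized posteriors (prior × likelihood):
  node-d: 0.2 × 0.11 × 0.18 = 0.00396
  node-f: 0.54 × 0.092 × 0.16 = 0.0079488
  node-a: 0.26 × 0.05 × 0.016 = 0.000208
Sum = 0.0121168.
Largest term belongs to node-f, so node-f is most probable.

node-f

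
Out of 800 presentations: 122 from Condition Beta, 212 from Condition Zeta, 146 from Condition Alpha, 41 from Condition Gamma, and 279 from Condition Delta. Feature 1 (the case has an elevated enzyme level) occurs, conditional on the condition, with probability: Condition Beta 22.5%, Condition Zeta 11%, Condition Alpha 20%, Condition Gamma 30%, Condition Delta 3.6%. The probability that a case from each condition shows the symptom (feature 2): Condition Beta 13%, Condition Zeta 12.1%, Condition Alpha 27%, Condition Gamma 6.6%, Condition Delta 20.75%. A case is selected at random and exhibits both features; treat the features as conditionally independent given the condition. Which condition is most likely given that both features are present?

Condition Alpha

Unnormalized posteriors (prior × likelihood):
  Condition Beta: 0.1525 × 0.225 × 0.13 = 0.004460625
  Condition Zeta: 0.265 × 0.11 × 0.121 = 0.00352715
  Condition Alpha: 0.1825 × 0.2 × 0.27 = 0.009855
  Condition Gamma: 0.05125 × 0.3 × 0.066 = 0.00101475
  Condition Delta: 0.34875 × 0.036 × 0.2075 = 0.0026051625
Total = 0.0214626875.
Largest term belongs to Condition Alpha, so Condition Alpha is most probable.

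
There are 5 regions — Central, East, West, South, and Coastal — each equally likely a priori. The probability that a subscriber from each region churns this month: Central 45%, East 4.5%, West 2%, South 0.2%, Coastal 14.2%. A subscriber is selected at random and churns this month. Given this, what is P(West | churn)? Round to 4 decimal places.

0.0303

Since the prior is uniform, the posterior is proportional to the likelihood:
  Central: 0.45
  East: 0.045
  West: 0.02
  South: 0.002
  Coastal: 0.142
Normalizing constant = 0.659.
P(West | evidence) = 0.02 / 0.659 ≈ 0.0303.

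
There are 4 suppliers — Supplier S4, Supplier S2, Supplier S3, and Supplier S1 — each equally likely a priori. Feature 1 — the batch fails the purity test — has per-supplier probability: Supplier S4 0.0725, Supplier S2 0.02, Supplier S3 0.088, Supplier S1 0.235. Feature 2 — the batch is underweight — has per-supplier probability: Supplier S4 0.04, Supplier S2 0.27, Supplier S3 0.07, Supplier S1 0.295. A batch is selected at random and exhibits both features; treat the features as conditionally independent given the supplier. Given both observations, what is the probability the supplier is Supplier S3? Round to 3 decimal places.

With a uniform prior (1/4 each), posterior ∝ likelihood:
  Supplier S4: 0.0725 × 0.04 = 0.0029
  Supplier S2: 0.02 × 0.27 = 0.0054
  Supplier S3: 0.088 × 0.07 = 0.00616
  Supplier S1: 0.235 × 0.295 = 0.069325
Sum = 0.083785.
P(Supplier S3 | evidence) = 0.00616 / 0.083785 ≈ 0.074.

0.074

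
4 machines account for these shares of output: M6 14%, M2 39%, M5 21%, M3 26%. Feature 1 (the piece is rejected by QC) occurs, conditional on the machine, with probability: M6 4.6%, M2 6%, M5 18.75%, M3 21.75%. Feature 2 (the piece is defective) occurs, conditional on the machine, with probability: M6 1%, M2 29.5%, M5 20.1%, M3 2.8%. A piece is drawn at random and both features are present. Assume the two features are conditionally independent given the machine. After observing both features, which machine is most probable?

M5

Prior × likelihood for each hypothesis:
  M6: 0.14 × 0.046 × 0.01 = 0.0000644
  M2: 0.39 × 0.06 × 0.295 = 0.006903
  M5: 0.21 × 0.1875 × 0.201 = 0.007914375
  M3: 0.26 × 0.2175 × 0.028 = 0.0015834
Normalizing constant = 0.016465175.
Largest term belongs to M5, so M5 is most probable.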